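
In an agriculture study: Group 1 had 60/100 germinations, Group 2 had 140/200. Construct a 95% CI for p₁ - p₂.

p̂₁ = 0.6, p̂₂ = 0.7. Difference = -0.1. CI = (-0.215, 0.015)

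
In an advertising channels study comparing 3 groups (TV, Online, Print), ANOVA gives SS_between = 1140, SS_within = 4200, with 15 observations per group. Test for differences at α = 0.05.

df_between = 2, df_within = 42. F = MS_between/MS_within = 570.0/100.0 = 5.7. F_crit ≈ 3.22. Reject H₀. At least one mean differs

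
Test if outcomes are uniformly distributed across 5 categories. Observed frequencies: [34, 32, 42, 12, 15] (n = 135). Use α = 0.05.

Expected = 27 each. χ² = Σ(O-E)²/E = 24.741. df = 4, critical value = 9.488. Reject H₀.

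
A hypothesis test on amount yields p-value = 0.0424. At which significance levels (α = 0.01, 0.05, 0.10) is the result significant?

p = 0.0424. Significant at: α = 0.05, 0.1.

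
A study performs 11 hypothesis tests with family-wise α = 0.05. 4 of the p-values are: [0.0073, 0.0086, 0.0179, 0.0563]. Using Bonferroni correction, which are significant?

Bonferroni α = 0.05/11 = 0.00455. None of the given p-values are significant.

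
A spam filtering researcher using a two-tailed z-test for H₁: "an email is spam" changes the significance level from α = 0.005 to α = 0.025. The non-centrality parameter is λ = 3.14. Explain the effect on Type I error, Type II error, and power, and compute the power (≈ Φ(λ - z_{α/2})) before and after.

Increasing α from 0.005 to 0.025:
• Type I error rate increases (α is the Type I rate by definition).
• Critical value moves from z_{α/2} = 2.807 to 2.241, so power = Φ(λ - z_{α/2}) goes from Φ(3.14 - 2.807) = 0.63 to Φ(3.14 - 2.241) = 0.816.
• Type II error rate β = 1 - power therefore decreases (0.37 → 0.184).
Appropriate when false negatives are costly — here, a spam email lands in the inbox.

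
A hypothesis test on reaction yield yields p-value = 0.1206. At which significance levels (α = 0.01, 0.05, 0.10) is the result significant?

p = 0.1206. Not significant at any of the given levels.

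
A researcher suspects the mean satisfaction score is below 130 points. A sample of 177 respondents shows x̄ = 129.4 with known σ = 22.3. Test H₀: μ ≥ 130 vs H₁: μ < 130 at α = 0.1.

z = -0.358. Critical value: -1.28. Fail to reject H₀.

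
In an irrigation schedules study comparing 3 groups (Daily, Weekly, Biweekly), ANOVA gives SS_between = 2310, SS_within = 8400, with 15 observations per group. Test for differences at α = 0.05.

df_between = 2, df_within = 42. F = MS_between/MS_within = 1155.0/200.0 = 5.775. F_crit ≈ 3.22. Reject H₀. At least one mean differs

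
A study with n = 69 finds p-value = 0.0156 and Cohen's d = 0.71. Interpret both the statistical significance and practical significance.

Statistically significant (p = 0.0156 < 0.05). Cohen's d = 0.71 indicates a medium effect size. Both statistical and practical significance should be considered.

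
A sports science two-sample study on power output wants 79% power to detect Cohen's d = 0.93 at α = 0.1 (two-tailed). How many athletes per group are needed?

z_{α/2} = 1.645, z_β = Φ⁻¹(0.79) = 0.806. For large effect (d = 0.93): n per group = 2(z_{α/2} + z_β)²/d² = 2(1.645 + 0.806)²/0.93² = 13.9 → 14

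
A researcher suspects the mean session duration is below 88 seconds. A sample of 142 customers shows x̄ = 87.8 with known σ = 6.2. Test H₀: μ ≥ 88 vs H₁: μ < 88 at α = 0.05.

z = -0.384. Critical value: -1.645. Fail to reject H₀.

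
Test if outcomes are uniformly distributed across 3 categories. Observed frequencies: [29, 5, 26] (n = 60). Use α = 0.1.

Expected = 20 each. χ² = Σ(O-E)²/E = 17.1. df = 2, critical value = 4.605. Reject H₀.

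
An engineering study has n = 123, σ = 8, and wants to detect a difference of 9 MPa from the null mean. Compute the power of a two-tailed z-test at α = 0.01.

SE = σ/√n = 8/√123 = 0.721. Non-centrality λ = d/SE = 9/0.721 = 12.477. Power ≈ Φ(λ - z_{α/2}) = Φ(12.477 - 2.576) = Φ(9.901) = 1.0.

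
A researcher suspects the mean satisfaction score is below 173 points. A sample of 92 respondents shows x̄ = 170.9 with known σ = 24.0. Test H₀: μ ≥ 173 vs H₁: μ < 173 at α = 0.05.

z = -0.839. Critical value: -1.645. Fail to reject H₀.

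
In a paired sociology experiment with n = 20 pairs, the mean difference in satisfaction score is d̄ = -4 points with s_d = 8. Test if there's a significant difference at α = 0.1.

t = d̄/(s_d/√n) = -4/(8/√20) = -2.236. df = 19, critical t = ±1.729. Reject H₀.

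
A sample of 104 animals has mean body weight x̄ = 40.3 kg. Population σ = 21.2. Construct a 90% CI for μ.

CI = x̄ ± z*(σ/√n) = 40.3 ± 1.645(21.2/√104) = 40.3 ± 3.42 = (36.88, 43.72)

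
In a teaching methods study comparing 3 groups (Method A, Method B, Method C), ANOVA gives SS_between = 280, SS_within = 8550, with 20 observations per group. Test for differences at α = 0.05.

df_between = 2, df_within = 57. F = MS_between/MS_within = 140.0/150.0 = 0.933. F_crit ≈ 3.159. Fail to reject H₀.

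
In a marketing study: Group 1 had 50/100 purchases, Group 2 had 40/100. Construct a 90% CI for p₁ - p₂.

p̂₁ = 0.5, p̂₂ = 0.4. Difference = 0.1. CI = (-0.015, 0.215)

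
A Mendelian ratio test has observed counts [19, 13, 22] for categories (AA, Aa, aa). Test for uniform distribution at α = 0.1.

Expected = 18 each. χ² = Σ(O-E)²/E = 2.333. df = 2, critical value = 4.605. Fail to reject H₀.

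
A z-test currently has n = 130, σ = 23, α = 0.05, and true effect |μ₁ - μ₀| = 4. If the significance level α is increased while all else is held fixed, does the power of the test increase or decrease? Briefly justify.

Power increases: a larger α lowers the critical value, so more of the H₁ sampling distribution falls in the rejection region.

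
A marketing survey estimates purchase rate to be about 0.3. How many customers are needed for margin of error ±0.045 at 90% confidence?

n = z²p(1-p)/E² = 1.645²×0.3×0.7/0.045² = 280.6 → n = 281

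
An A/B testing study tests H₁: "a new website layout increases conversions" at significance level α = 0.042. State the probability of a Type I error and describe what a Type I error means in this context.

P(Type I error) = α = 0.042. A Type I error is rejecting H₀ when H₀ is actually true (false positive) — here, concluding that a new website layout increases conversions when in fact this is not the case. Consequence: rolling out a layout that doesn't actually help — wasted engineering effort.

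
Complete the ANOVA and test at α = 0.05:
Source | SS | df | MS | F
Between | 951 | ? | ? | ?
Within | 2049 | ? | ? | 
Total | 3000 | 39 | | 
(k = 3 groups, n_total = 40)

df_between = 2, df_within = 37. MS_between = 475.5, MS_within = 55.38. F = 8.586, F_crit ≈ 3.252. Reject H₀.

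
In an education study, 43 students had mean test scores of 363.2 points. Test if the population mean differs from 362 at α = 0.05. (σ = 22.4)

z = (x̄ - μ₀)/(σ/√n) = (363.2 - 362)/(22.4/√43) = 0.351. Critical value: ±1.96. Since |0.351| ≤ 1.96, Fail to reject H₀.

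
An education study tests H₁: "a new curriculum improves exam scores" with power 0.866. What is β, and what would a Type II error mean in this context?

β = 1 - power = 1 - 0.866 = 0.134. A Type II error is failing to reject H₀ when H₀ is false (false negative) — here, failing to conclude that a new curriculum improves exam scores when in fact it is true. Consequence: keeping the old curriculum when the new one would have helped students.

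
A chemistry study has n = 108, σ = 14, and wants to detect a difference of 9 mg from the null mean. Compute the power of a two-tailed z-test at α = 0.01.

SE = σ/√n = 14/√108 = 1.347. Non-centrality λ = d/SE = 9/1.347 = 6.681. Power ≈ Φ(λ - z_{α/2}) = Φ(6.681 - 2.576) = Φ(4.105) = 1.0.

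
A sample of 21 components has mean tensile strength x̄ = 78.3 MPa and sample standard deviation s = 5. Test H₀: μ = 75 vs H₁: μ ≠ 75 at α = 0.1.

t = (x̄ - μ₀)/(s/√n) = (78.3 - 75)/(5/√21) = 3.024. df = 20, critical t = ±1.725. Reject H₀.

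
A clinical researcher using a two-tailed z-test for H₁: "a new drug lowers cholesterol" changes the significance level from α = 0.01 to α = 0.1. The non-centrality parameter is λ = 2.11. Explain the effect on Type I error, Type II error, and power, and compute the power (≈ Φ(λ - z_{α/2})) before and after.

Increasing α from 0.01 to 0.1:
• Type I error rate increases (α is the Type I rate by definition).
• Critical value moves from z_{α/2} = 2.576 to 1.645, so power = Φ(λ - z_{α/2}) goes from Φ(2.11 - 2.576) = 0.321 to Φ(2.11 - 1.645) = 0.679.
• Type II error rate β = 1 - power therefore decreases (0.679 → 0.321).
Appropriate when false negatives are costly — here, shelving an effective drug — patients miss out on a treatment that would have helped.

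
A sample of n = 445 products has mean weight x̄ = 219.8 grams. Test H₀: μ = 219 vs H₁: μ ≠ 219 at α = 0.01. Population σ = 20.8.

z = (x̄ - μ₀)/(σ/√n) = (219.8 - 219)/(20.8/√445) = 0.811. Critical value: ±2.576. Since |0.811| ≤ 2.576, Fail to reject H₀.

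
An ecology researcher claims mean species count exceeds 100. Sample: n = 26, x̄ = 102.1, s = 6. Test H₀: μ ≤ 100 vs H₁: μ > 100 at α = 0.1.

t = (102.1 - 100)/(6/√26) = 1.785, df = 25. Critical t = 1.316. Reject H₀.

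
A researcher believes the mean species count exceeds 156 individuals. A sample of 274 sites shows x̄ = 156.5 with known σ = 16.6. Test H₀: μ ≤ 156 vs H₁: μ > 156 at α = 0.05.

z = 0.499. Critical value: 1.645. Fail to reject H₀.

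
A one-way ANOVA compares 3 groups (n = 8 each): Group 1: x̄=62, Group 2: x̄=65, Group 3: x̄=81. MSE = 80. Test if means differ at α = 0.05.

Grand mean = 69.33. SS_between = 1669.33, MS_between = 834.67. F = 10.433, F_crit ≈ 3.467. Reject H₀.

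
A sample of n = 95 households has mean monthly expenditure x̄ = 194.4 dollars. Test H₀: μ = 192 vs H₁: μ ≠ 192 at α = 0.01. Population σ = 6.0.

z = (x̄ - μ₀)/(σ/√n) = (194.4 - 192)/(6.0/√95) = 3.899. Critical value: ±2.576. Since |3.899| > 2.576, Reject H₀.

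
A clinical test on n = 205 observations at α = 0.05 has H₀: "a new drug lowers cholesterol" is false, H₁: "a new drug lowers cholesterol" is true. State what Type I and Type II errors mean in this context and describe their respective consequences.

Type I (false positive): concluding that a new drug lowers cholesterol when it is not — approving an ineffective drug — patients take a useless medication and may skip effective alternatives. Type II (false negative): failing to conclude that a new drug lowers cholesterol when it is — shelving an effective drug — patients miss out on a treatment that would have helped. Which is costlier depends on domain priorities and is a judgement call rather than a statistical fact.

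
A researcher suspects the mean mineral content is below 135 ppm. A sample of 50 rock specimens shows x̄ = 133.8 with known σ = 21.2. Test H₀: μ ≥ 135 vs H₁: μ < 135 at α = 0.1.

z = -0.4. Critical value: -1.28. Fail to reject H₀.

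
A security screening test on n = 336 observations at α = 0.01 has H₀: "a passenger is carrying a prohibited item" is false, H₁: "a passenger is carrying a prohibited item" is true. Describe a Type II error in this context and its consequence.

Type II error: failing to reject H₀ when it is false — concluding that a passenger is carrying a prohibited item is not supported when in fact it is. Consequence: letting a prohibited item through — security breach.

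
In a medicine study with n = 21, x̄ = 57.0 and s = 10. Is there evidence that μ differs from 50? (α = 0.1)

t = (x̄ - μ₀)/(s/√n) = (57.0 - 50)/(10/√21) = 3.208. df = 20, critical t = ±1.725. Reject H₀.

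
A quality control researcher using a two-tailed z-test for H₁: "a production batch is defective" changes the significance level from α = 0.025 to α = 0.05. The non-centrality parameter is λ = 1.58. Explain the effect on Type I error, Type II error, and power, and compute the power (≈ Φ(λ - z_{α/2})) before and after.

Increasing α from 0.025 to 0.05:
• Type I error rate increases (α is the Type I rate by definition).
• Critical value moves from z_{α/2} = 2.241 to 1.96, so power = Φ(λ - z_{α/2}) goes from Φ(1.58 - 2.241) = 0.254 to Φ(1.58 - 1.96) = 0.352.
• Type II error rate β = 1 - power therefore decreases (0.746 → 0.648).
Appropriate when false negatives are costly — here, shipping a defective batch — faulty products reach customers.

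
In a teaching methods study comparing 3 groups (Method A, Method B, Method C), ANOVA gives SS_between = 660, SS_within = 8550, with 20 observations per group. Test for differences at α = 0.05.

df_between = 2, df_within = 57. F = MS_between/MS_within = 330.0/150.0 = 2.2. F_crit ≈ 3.159. Fail to reject H₀.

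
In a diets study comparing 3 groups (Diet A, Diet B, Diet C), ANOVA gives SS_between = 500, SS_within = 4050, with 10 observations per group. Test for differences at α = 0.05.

df_between = 2, df_within = 27. F = MS_between/MS_within = 250.0/150.0 = 1.667. F_crit ≈ 3.354. Fail to reject H₀.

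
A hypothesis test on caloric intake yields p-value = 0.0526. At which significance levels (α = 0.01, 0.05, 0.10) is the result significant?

p = 0.0526. Significant at: α = 0.1.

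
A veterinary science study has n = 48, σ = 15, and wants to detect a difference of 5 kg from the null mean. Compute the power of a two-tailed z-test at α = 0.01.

SE = σ/√n = 15/√48 = 2.165. Non-centrality λ = d/SE = 5/2.165 = 2.309. Power ≈ Φ(λ - z_{α/2}) = Φ(2.309 - 2.576) = Φ(-0.267) = 0.395.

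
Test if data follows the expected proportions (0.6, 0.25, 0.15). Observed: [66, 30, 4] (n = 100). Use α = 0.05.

Expected: [60.0, 25.0, 15.0]. χ² = 9.667. df = 2, critical = 5.991. Reject H₀.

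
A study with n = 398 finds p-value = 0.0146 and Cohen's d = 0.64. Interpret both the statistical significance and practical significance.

Statistically significant (p = 0.0146 < 0.05). Cohen's d = 0.64 indicates a medium effect size. Both statistical and practical significance should be considered.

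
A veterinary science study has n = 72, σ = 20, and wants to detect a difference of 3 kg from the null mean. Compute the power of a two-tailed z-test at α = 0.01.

SE = σ/√n = 20/√72 = 2.357. Non-centrality λ = d/SE = 3/2.357 = 1.273. Power ≈ Φ(λ - z_{α/2}) = Φ(1.273 - 2.576) = Φ(-1.303) = 0.096.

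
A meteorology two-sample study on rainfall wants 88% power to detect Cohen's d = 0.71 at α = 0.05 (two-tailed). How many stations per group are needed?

z_{α/2} = 1.96, z_β = Φ⁻¹(0.88) = 1.175. For medium effect (d = 0.71): n per group = 2(z_{α/2} + z_β)²/d² = 2(1.96 + 1.175)²/0.71² = 39.0 → 39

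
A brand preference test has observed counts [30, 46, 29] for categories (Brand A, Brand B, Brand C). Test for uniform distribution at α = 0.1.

Expected = 35 each. χ² = Σ(O-E)²/E = 5.2. df = 2, critical value = 4.605. Reject H₀.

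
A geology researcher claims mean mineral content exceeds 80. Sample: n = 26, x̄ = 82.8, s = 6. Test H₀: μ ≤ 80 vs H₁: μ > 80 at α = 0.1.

t = (82.8 - 80)/(6/√26) = 2.38, df = 25. Critical t = 1.316. Reject H₀.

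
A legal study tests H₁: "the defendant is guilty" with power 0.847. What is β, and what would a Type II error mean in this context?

β = 1 - power = 1 - 0.847 = 0.153. A Type II error is failing to reject H₀ when H₀ is false (false negative) — here, failing to conclude that the defendant is guilty when in fact it is true. Consequence: acquitting a guilty person.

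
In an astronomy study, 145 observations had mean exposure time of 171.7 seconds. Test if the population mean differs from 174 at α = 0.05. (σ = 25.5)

z = (x̄ - μ₀)/(σ/√n) = (171.7 - 174)/(25.5/√145) = -1.086. Critical value: ±1.96. Since |-1.086| ≤ 1.96, Fail to reject H₀.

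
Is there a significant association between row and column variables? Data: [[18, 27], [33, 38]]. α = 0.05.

χ² = 0.469. df = 1, critical = 3.841. Fail to reject H₀. No evidence of dependence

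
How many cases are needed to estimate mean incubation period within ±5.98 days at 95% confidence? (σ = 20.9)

n = (z*σ/E)² = (1.96×20.9/5.98)² = 46.9 → n = 47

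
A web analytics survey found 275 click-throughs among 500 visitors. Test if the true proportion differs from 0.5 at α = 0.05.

p̂ = 0.55, p₀ = 0.5. z = (p̂ - p₀)/√(p₀(1-p₀)/n) = 2.236. Critical: ±1.96. Reject H₀.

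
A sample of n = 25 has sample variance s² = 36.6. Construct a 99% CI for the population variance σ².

df = 24. χ²_{0.005} = 45.559, χ²_{0.995} = 9.886. CI for σ² = ((n-1)s²/χ²_{α/2}, (n-1)s²/χ²_{1-α/2}) = (24·36.6/45.559, 24·36.6/9.886) = (19.28, 88.85)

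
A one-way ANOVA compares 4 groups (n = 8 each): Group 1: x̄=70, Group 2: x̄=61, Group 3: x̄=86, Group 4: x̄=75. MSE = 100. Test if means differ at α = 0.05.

Grand mean = 73.0. SS_between = 2608.0, MS_between = 869.33. F = 8.693, F_crit ≈ 2.947. Reject H₀.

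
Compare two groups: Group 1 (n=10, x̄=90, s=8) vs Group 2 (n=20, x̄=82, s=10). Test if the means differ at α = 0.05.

Pooled sp = 9.4. t = 2.197, df = 28. Critical t = ±2.048. Reject H₀.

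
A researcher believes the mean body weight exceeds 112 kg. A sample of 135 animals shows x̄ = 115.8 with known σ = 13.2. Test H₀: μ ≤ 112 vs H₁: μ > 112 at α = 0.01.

z = 3.345. Critical value: 2.33. Reject H₀.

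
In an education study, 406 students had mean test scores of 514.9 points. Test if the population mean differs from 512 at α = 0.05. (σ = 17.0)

z = (x̄ - μ₀)/(σ/√n) = (514.9 - 512)/(17.0/√406) = 3.437. Critical value: ±1.96. Since |3.437| > 1.96, Reject H₀.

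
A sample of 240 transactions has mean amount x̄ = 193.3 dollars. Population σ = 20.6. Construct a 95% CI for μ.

CI = x̄ ± z*(σ/√n) = 193.3 ± 1.96(20.6/√240) = 193.3 ± 2.61 = (190.69, 195.91)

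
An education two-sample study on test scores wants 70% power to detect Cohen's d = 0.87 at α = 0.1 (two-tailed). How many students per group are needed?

z_{α/2} = 1.645, z_β = Φ⁻¹(0.7) = 0.524. For large effect (d = 0.87): n per group = 2(z_{α/2} + z_β)²/d² = 2(1.645 + 0.524)²/0.87² = 12.4 → 13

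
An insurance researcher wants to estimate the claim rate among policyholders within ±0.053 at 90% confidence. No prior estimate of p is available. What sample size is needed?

Conservative approach: use p = 0.5 (maximizes p(1-p) = 0.25). n = z²(0.25)/E² = 1.645²×0.25/0.053² = 240.8 → n = 241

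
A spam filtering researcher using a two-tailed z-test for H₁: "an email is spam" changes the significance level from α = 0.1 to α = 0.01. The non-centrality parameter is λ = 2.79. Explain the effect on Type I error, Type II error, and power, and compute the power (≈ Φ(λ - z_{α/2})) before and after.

Decreasing α from 0.1 to 0.01:
• Type I error rate decreases (α is the Type I rate by definition).
• Critical value moves from z_{α/2} = 1.645 to 2.576, so power = Φ(λ - z_{α/2}) goes from Φ(2.79 - 1.645) = 0.874 to Φ(2.79 - 2.576) = 0.585.
• Type II error rate β = 1 - power therefore increases (0.126 → 0.415).
Appropriate when false positives are costly — here, a legitimate email is sent to the spam folder and the user misses it.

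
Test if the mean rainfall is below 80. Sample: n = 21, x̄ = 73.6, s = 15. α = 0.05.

t = (73.6 - 80)/(15/√21) = -1.955, df = 20. Critical t = -1.725. Reject H₀.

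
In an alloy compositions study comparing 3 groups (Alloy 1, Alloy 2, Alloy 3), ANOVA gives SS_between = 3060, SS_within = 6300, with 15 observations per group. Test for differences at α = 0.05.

df_between = 2, df_within = 42. F = MS_between/MS_within = 1530.0/150.0 = 10.2. F_crit ≈ 3.22. Reject H₀. At least one mean differs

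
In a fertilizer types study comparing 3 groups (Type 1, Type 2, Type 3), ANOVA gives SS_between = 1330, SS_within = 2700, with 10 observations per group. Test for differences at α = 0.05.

df_between = 2, df_within = 27. F = MS_between/MS_within = 665.0/100.0 = 6.65. F_crit ≈ 3.354. Reject H₀. At least one mean differs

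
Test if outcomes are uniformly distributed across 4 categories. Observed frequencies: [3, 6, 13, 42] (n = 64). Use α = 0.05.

Expected = 16 each. χ² = Σ(O-E)²/E = 59.625. df = 3, critical value = 7.815. Reject H₀.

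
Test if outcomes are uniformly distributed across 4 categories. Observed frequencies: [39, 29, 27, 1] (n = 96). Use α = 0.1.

Expected = 24 each. χ² = Σ(O-E)²/E = 32.833. df = 3, critical value = 6.251. Reject H₀.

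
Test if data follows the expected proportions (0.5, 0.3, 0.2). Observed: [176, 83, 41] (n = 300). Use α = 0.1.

Expected: [150.0, 90.0, 60.0]. χ² = 11.068. df = 2, critical = 4.605. Reject H₀.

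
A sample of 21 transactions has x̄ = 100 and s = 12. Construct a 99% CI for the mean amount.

CI = x̄ ± t*(s/√n) = 100 ± 2.845(12/√21) = (92.55, 107.45)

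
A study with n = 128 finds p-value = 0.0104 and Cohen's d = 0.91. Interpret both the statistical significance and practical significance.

Statistically significant (p = 0.0104 < 0.05). Cohen's d = 0.91 indicates a large effect size. Both statistical and practical significance should be considered.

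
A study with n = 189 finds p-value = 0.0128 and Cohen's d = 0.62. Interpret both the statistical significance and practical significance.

Statistically significant (p = 0.0128 < 0.05). Cohen's d = 0.62 indicates a medium effect size. Both statistical and practical significance should be considered.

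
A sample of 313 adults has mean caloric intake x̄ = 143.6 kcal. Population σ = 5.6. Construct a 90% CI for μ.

CI = x̄ ± z*(σ/√n) = 143.6 ± 1.645(5.6/√313) = 143.6 ± 0.52 = (143.08, 144.12)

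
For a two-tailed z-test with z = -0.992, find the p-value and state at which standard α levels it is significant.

p = 2·P(Z > |-0.992|) = 2·(1 - Φ(0.992)) ≈ 0.3212. Not significant at any standard level.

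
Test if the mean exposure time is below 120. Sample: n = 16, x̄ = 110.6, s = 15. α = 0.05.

t = (110.6 - 120)/(15/√16) = -2.507, df = 15. Critical t = -1.753. Reject H₀.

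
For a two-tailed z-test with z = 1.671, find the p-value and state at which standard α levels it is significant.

p = 2·P(Z > |1.671|) = 2·(1 - Φ(1.671)) ≈ 0.0947. Significant at α = 0.1.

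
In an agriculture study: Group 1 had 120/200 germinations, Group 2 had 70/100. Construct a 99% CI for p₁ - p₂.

p̂₁ = 0.6, p̂₂ = 0.7. Difference = -0.1. CI = (-0.248, 0.048)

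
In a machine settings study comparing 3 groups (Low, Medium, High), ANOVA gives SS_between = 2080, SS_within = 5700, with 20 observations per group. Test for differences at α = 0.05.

df_between = 2, df_within = 57. F = MS_between/MS_within = 1040.0/100.0 = 10.4. F_crit ≈ 3.159. Reject H₀. At least one mean differs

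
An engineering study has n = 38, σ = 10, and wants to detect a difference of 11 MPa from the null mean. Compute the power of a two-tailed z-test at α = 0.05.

SE = σ/√n = 10/√38 = 1.622. Non-centrality λ = d/SE = 11/1.622 = 6.781. Power ≈ Φ(λ - z_{α/2}) = Φ(6.781 - 1.96) = Φ(4.821) = 1.0.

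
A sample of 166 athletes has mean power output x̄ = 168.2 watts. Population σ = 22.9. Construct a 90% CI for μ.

CI = x̄ ± z*(σ/√n) = 168.2 ± 1.645(22.9/√166) = 168.2 ± 2.92 = (165.28, 171.12)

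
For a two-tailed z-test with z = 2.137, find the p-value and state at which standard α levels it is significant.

p = 2·P(Z > |2.137|) = 2·(1 - Φ(2.137)) ≈ 0.0326. Significant at α = 0.1; Significant at α = 0.05.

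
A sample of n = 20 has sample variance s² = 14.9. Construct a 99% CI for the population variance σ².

df = 19. χ²_{0.005} = 38.582, χ²_{0.995} = 6.844. CI for σ² = ((n-1)s²/χ²_{α/2}, (n-1)s²/χ²_{1-α/2}) = (19·14.9/38.582, 19·14.9/6.844) = (7.34, 41.36)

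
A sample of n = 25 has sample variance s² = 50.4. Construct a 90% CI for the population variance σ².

df = 24. χ²_{0.05} = 36.415, χ²_{0.95} = 13.848. CI for σ² = ((n-1)s²/χ²_{α/2}, (n-1)s²/χ²_{1-α/2}) = (24·50.4/36.415, 24·50.4/13.848) = (33.22, 87.35)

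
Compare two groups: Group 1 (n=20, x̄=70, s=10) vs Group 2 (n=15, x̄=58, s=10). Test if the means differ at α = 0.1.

Pooled sp = 10.0. t = 3.513, df = 33. Critical t = ±1.692. Reject H₀.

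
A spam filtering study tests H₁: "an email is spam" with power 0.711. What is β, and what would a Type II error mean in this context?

β = 1 - power = 1 - 0.711 = 0.289. A Type II error is failing to reject H₀ when H₀ is false (false negative) — here, failing to conclude that an email is spam when in fact it is true. Consequence: a spam email lands in the inbox.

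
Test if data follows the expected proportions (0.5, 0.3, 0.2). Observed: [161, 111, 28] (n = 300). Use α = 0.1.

Expected: [150.0, 90.0, 60.0]. χ² = 22.773. df = 2, critical = 4.605. Reject H₀.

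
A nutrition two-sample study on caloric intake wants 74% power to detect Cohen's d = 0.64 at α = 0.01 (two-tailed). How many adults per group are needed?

z_{α/2} = 2.576, z_β = Φ⁻¹(0.74) = 0.643. For medium effect (d = 0.64): n per group = 2(z_{α/2} + z_β)²/d² = 2(2.576 + 0.643)²/0.64² = 50.6 → 51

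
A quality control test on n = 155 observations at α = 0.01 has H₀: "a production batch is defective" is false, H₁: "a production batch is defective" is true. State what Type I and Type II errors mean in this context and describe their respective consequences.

Type I (false positive): concluding that a production batch is defective when it is not — scrapping a good batch — wasted material and cost for no reason. Type II (false negative): failing to conclude that a production batch is defective when it is — shipping a defective batch — faulty products reach customers. Which is costlier depends on domain priorities and is a judgement call rather than a statistical fact.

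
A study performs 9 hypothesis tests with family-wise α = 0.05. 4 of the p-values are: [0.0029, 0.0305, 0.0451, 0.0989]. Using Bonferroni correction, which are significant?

Bonferroni α = 0.05/9 = 0.00556. Significant p-values: [0.0029]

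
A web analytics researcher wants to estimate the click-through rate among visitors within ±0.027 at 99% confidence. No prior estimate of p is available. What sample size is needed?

Conservative approach: use p = 0.5 (maximizes p(1-p) = 0.25). n = z²(0.25)/E² = 2.576²×0.25/0.027² = 2275.6 → n = 2276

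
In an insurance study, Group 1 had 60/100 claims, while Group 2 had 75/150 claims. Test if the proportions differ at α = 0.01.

p̂₁ = 0.6, p̂₂ = 0.5, pooled p̂ = 0.54. z = 1.554. Critical: ±2.576. Fail to reject H₀.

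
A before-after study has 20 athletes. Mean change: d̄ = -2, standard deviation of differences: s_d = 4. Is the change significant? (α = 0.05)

t = d̄/(s_d/√n) = -2/(4/√20) = -2.236. df = 19, critical t = ±2.093. Reject H₀.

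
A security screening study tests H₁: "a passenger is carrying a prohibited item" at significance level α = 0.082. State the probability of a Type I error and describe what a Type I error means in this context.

P(Type I error) = α = 0.082. A Type I error is rejecting H₀ when H₀ is actually true (false positive) — here, concluding that a passenger is carrying a prohibited item when in fact this is not the case. Consequence: detaining an innocent passenger — delay and inconvenience.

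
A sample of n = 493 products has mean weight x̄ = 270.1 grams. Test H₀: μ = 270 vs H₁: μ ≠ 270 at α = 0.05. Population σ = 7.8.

z = (x̄ - μ₀)/(σ/√n) = (270.1 - 270)/(7.8/√493) = 0.285. Critical value: ±1.96. Since |0.285| ≤ 1.96, Fail to reject H₀.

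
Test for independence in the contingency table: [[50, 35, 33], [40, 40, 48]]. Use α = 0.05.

χ² = 3.822. df = 2, critical = 5.991. Fail to reject H₀. No evidence of dependence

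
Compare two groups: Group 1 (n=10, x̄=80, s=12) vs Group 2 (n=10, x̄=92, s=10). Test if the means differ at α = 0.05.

Pooled sp = 11.05. t = -2.429, df = 18. Critical t = ±2.101. Reject H₀.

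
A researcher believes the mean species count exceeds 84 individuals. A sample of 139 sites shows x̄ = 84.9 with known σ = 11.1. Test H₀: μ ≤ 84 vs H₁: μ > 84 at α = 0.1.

z = 0.956. Critical value: 1.28. Fail to reject H₀.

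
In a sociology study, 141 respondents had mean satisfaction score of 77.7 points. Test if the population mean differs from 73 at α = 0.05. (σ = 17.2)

z = (x̄ - μ₀)/(σ/√n) = (77.7 - 73)/(17.2/√141) = 3.245. Critical value: ±1.96. Since |3.245| > 1.96, Reject H₀.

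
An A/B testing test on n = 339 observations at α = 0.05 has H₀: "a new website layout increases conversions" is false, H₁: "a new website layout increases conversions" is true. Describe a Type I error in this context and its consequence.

Type I error: rejecting H₀ when it is true — concluding that a new website layout increases conversions when in fact it is not. Consequence: rolling out a layout that doesn't actually help — wasted engineering effort.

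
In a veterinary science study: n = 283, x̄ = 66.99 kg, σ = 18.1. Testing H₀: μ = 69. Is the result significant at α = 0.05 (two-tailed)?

z = (66.99 - 69)/(18.1/√283) = -1.868. Since |z| ≤ 1.96, not significant at α = 0.05.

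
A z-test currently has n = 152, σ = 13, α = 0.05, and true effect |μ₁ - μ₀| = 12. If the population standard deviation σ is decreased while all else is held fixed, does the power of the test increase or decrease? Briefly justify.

Power increases: a smaller σ shrinks the standard error σ/√n, moving the sampling distribution under H₁ further from the critical value.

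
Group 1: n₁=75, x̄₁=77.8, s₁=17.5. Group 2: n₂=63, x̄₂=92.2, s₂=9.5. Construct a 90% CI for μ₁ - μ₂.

Difference = -14.4. SE = √(17.5²/75 + 9.5²/63) = 2.349. CI = (-18.26, -10.54)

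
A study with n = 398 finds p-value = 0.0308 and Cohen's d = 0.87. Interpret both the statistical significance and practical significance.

Statistically significant (p = 0.0308 < 0.05). Cohen's d = 0.87 indicates a large effect size. Both statistical and practical significance should be considered.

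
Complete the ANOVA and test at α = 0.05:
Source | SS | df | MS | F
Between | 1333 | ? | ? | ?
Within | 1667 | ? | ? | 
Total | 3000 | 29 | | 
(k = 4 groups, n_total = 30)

df_between = 3, df_within = 26. MS_between = 444.33, MS_within = 64.12. F = 6.93, F_crit ≈ 2.975. Reject H₀.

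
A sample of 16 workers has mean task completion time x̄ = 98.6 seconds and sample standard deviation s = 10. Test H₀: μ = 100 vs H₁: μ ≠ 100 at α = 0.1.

t = (x̄ - μ₀)/(s/√n) = (98.6 - 100)/(10/√16) = -0.56. df = 15, critical t = ±1.753. Fail to reject H₀.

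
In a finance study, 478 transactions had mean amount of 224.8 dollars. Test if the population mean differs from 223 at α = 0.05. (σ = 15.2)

z = (x̄ - μ₀)/(σ/√n) = (224.8 - 223)/(15.2/√478) = 2.589. Critical value: ±1.96. Since |2.589| > 1.96, Reject H₀.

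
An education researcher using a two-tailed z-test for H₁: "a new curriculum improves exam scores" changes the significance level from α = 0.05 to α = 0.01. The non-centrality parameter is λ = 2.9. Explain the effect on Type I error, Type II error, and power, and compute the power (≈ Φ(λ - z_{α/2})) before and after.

Decreasing α from 0.05 to 0.01:
• Type I error rate decreases (α is the Type I rate by definition).
• Critical value moves from z_{α/2} = 1.96 to 2.576, so power = Φ(λ - z_{α/2}) goes from Φ(2.9 - 1.96) = 0.826 to Φ(2.9 - 2.576) = 0.627.
• Type II error rate β = 1 - power therefore increases (0.174 → 0.373).
Appropriate when false positives are costly — here, adopting a curriculum that gives no real benefit — disruption for nothing.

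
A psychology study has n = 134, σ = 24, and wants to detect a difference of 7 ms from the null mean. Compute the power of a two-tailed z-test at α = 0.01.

SE = σ/√n = 24/√134 = 2.073. Non-centrality λ = d/SE = 7/2.073 = 3.376. Power ≈ Φ(λ - z_{α/2}) = Φ(3.376 - 2.576) = Φ(0.8) = 0.788.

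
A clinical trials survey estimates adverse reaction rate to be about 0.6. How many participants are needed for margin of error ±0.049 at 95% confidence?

n = z²p(1-p)/E² = 1.96²×0.6×0.4/0.049² = 384.0 → n = 384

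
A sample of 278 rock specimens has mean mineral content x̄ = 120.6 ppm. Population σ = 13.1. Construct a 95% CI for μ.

CI = x̄ ± z*(σ/√n) = 120.6 ± 1.96(13.1/√278) = 120.6 ± 1.54 = (119.06, 122.14)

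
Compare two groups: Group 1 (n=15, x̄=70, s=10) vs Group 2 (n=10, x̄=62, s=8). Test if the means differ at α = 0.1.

Pooled sp = 9.27. t = 2.114, df = 23. Critical t = ±1.714. Reject H₀.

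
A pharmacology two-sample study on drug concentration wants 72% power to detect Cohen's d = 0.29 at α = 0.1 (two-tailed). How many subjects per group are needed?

z_{α/2} = 1.645, z_β = Φ⁻¹(0.72) = 0.583. For small effect (d = 0.29): n per group = 2(z_{α/2} + z_β)²/d² = 2(1.645 + 0.583)²/0.29² = 118.05 → 119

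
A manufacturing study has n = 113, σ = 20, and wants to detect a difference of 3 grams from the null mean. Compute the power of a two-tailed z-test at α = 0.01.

SE = σ/√n = 20/√113 = 1.881. Non-centrality λ = d/SE = 3/1.881 = 1.595. Power ≈ Φ(λ - z_{α/2}) = Φ(1.595 - 2.576) = Φ(-0.981) = 0.163.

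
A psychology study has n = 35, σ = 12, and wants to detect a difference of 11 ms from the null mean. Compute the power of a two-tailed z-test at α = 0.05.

SE = σ/√n = 12/√35 = 2.028. Non-centrality λ = d/SE = 11/2.028 = 5.423. Power ≈ Φ(λ - z_{α/2}) = Φ(5.423 - 1.96) = Φ(3.463) = 1.0.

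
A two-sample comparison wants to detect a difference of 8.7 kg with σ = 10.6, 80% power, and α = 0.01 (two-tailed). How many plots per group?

n per group = 2(z_α/2 + z_β)²σ²/d² = 2×(2.576 + 0.84)²×10.6²/8.7² = 34.6 → n = 35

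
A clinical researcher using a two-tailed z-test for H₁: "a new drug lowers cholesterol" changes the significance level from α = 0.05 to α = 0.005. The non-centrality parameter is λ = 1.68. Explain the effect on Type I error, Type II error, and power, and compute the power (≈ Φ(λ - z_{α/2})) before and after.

Decreasing α from 0.05 to 0.005:
• Type I error rate decreases (α is the Type I rate by definition).
• Critical value moves from z_{α/2} = 1.96 to 2.807, so power = Φ(λ - z_{α/2}) goes from Φ(1.68 - 1.96) = 0.39 to Φ(1.68 - 2.807) = 0.13.
• Type II error rate β = 1 - power therefore increases (0.61 → 0.87).
Appropriate when false positives are costly — here, approving an ineffective drug — patients take a useless medication and may skip effective alternatives.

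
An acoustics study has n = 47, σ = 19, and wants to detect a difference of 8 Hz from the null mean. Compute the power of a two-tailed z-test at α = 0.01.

SE = σ/√n = 19/√47 = 2.771. Non-centrality λ = d/SE = 8/2.771 = 2.887. Power ≈ Φ(λ - z_{α/2}) = Φ(2.887 - 2.576) = Φ(0.311) = 0.622.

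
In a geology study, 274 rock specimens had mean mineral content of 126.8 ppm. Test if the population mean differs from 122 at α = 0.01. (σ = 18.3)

z = (x̄ - μ₀)/(σ/√n) = (126.8 - 122)/(18.3/√274) = 4.342. Critical value: ±2.576. Since |4.342| > 2.576, Reject H₀.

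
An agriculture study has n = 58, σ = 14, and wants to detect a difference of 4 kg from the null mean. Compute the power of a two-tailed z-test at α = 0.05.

SE = σ/√n = 14/√58 = 1.838. Non-centrality λ = d/SE = 4/1.838 = 2.176. Power ≈ Φ(λ - z_{α/2}) = Φ(2.176 - 1.96) = Φ(0.216) = 0.585.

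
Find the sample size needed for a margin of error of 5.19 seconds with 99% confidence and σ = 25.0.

n = (z*σ/E)² = (2.576×25.0/5.19)² = 154.0 → n = 154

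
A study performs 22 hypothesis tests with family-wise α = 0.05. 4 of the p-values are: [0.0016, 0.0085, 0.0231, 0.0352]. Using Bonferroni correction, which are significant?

Bonferroni α = 0.05/22 = 0.00227. Significant p-values: [0.0016]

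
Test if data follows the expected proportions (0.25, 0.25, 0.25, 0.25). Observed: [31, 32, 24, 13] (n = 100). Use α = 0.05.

Expected: [25.0, 25.0, 25.0, 25.0]. χ² = 9.2. df = 3, critical = 7.815. Reject H₀.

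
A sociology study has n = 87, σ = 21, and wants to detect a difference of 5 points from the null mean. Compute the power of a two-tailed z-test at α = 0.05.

SE = σ/√n = 21/√87 = 2.251. Non-centrality λ = d/SE = 5/2.251 = 2.221. Power ≈ Φ(λ - z_{α/2}) = Φ(2.221 - 1.96) = Φ(0.261) = 0.603.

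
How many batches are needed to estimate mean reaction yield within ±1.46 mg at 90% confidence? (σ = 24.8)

n = (z*σ/E)² = (1.645×24.8/1.46)² = 780.8 → n = 781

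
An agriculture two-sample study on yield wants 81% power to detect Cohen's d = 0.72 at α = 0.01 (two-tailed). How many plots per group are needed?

z_{α/2} = 2.576, z_β = Φ⁻¹(0.81) = 0.878. For medium effect (d = 0.72): n per group = 2(z_{α/2} + z_β)²/d² = 2(2.576 + 0.878)²/0.72² = 46.03 → 47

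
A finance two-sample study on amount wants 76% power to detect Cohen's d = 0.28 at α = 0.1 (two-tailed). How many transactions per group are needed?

z_{α/2} = 1.645, z_β = Φ⁻¹(0.76) = 0.706. For small effect (d = 0.28): n per group = 2(z_{α/2} + z_β)²/d² = 2(1.645 + 0.706)²/0.28² = 141.00003 → 142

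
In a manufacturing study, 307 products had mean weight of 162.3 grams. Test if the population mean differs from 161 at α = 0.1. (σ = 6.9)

z = (x̄ - μ₀)/(σ/√n) = (162.3 - 161)/(6.9/√307) = 3.301. Critical value: ±1.645. Since |3.301| > 1.645, Reject H₀.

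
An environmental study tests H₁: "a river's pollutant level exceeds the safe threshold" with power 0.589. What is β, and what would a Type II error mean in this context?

β = 1 - power = 1 - 0.589 = 0.411. A Type II error is failing to reject H₀ when H₀ is false (false negative) — here, failing to conclude that a river's pollutant level exceeds the safe threshold when in fact it is true. Consequence: allowing unsafe pollution to continue.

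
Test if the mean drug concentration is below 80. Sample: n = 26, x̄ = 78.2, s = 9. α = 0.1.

t = (78.2 - 80)/(9/√26) = -1.02, df = 25. Critical t = -1.316. Fail to reject H₀.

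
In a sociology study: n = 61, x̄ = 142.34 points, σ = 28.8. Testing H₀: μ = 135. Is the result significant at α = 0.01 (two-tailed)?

z = (142.34 - 135)/(28.8/√61) = 1.991. Since |z| ≤ 2.576, not significant at α = 0.01.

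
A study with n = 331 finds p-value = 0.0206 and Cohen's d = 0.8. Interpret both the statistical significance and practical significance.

Statistically significant (p = 0.0206 < 0.05). Cohen's d = 0.8 indicates a large effect size. Both statistical and practical significance should be considered.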